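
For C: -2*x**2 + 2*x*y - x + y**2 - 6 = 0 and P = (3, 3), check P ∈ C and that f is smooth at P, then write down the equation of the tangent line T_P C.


Tangent line at P: -7*x + 12*y - 15 = 0.

Step 1: f(3, 3) = 0, so P lies on C.
Step 2: partial derivatives
  f_x(x, y) = -4*x + 2*y - 1, f_y(x, y) = 2*x + 2*y.
  f_x(P) = -7, f_y(P) = 12 (gradient nonzero, so P is smooth).
Step 3: tangent line at P: -7·(x − 3) + 12·(y − 3) = 0.
Expanding: -7*x + 12*y - 15 = 0.


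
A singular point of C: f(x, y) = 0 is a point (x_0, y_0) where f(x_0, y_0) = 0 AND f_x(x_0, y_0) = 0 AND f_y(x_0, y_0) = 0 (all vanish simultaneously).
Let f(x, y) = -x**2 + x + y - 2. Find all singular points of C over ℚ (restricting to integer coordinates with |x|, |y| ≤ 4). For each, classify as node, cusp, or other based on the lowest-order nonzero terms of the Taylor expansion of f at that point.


No singular points in the scanned grid; C is smooth there.

Compute partial derivatives:
  f_x = 1 - 2*x.
  f_y = 1.
f_y = 1 is a nonzero constant, so f_y never vanishes: no point (x, y) can satisfy f = f_x = f_y = 0. In particular no (x, y) ∈ {−4, ..., 4}² is singular; the curve is smooth.


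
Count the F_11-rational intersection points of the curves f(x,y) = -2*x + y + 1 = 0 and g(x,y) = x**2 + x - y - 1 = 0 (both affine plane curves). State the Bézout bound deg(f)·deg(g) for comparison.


Common zeros: {(0, 10), (1, 1)}; count = 2; Bézout bound = 2.

deg(f) = 1, deg(g) = 2, so Bézout bound = 2.
Scan x ∈ F_11. For each x, list the y ∈ F_11 with f(x, y) ≡ 0 and those with g(x, y) ≡ 0 (mod 11); the common zeros in that column are the intersection.
  x = 0: f ≡ 0 at y ∈ {10}; g ≡ 0 at y ∈ {10}; common: {10}.
  x = 1: f ≡ 0 at y ∈ {1}; g ≡ 0 at y ∈ {1}; common: {1}.
  x = 2: f ≡ 0 at y ∈ {3}; g ≡ 0 at y ∈ {5}; common: ∅.
  x = 3: f ≡ 0 at y ∈ {5}; g ≡ 0 at y ∈ {0}; common: ∅.
  x = 4: f ≡ 0 at y ∈ {7}; g ≡ 0 at y ∈ {8}; common: ∅.
  x = 5: f ≡ 0 at y ∈ {9}; g ≡ 0 at y ∈ {7}; common: ∅.
  x = 6: f ≡ 0 at y ∈ {0}; g ≡ 0 at y ∈ {8}; common: ∅.
  x = 7: f ≡ 0 at y ∈ {2}; g ≡ 0 at y ∈ {0}; common: ∅.
  x = 8: f ≡ 0 at y ∈ {4}; g ≡ 0 at y ∈ {5}; common: ∅.
  x = 9: f ≡ 0 at y ∈ {6}; g ≡ 0 at y ∈ {1}; common: ∅.
  x = 10: f ≡ 0 at y ∈ {8}; g ≡ 0 at y ∈ {10}; common: ∅.
Collecting: common zeros = {(0, 10), (1, 1)}, so the count is 2.
Comparison with the Bézout bound: 2 ≤ 2 = deg(f)·deg(g), as expected for curves with no common component (the bound is attained).


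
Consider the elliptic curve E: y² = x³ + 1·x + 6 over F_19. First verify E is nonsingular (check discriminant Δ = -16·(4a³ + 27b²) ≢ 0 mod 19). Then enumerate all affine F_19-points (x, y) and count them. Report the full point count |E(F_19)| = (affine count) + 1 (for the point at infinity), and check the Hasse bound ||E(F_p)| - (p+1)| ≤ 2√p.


Affine points = {(0, 5), (0, 14), (2, 4), (2, 15), (3, 6), (3, 13), (4, 6), (4, 13), (6, 0), (10, 3), (10, 16), (12, 6), (12, 13), (14, 3), (14, 16), (18, 2), (18, 17)}; affine count = 17; |E(F_19)| = 18.

Discriminant check: Δ ∝ 4a³ + 27b² = 4·1³ + 27·6² = 4·1 + 27·36 ≡ 7 (mod 19). Nonzero ⇒ E is nonsingular.
For each x ∈ F_19, compute rhs = x³ + 1·x + 6 mod 19, then count y ∈ F_19 with y² ≡ rhs.
  x = 0: rhs = 6, matching y values: 5, 14 (2 points).
  x = 1: rhs = 8, matching y values: none (0 points).
  x = 2: rhs = 16, matching y values: 4, 15 (2 points).
  x = 3: rhs = 17, matching y values: 6, 13 (2 points).
  x = 4: rhs = 17, matching y values: 6, 13 (2 points).
  x = 5: rhs = 3, matching y values: none (0 points).
  x = 6: rhs = 0, matching y values: 0 (1 points).
  x = 7: rhs = 14, matching y values: none (0 points).
  x = 8: rhs = 13, matching y values: none (0 points).
  x = 9: rhs = 3, matching y values: none (0 points).
  x = 10: rhs = 9, matching y values: 3, 16 (2 points).
  x = 11: rhs = 18, matching y values: none (0 points).
  x = 12: rhs = 17, matching y values: 6, 13 (2 points).
  x = 13: rhs = 12, matching y values: none (0 points).
  x = 14: rhs = 9, matching y values: 3, 16 (2 points).
  x = 15: rhs = 14, matching y values: none (0 points).
  x = 16: rhs = 14, matching y values: none (0 points).
  x = 17: rhs = 15, matching y values: none (0 points).
  x = 18: rhs = 4, matching y values: 2, 17 (2 points).
Total affine count: 17.
Full point count |E(F_19)| = 17 + 1 = 18.
Hasse bound: |18 − (19+1)| = |-2| = 2 ≤ 2√19 ≈ 8.7178 ✓.


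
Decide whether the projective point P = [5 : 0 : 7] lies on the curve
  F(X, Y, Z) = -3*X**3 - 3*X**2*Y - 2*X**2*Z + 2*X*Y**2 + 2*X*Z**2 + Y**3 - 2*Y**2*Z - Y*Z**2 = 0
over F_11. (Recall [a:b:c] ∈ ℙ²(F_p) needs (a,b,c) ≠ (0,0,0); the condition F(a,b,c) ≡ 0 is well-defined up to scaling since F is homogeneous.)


F(5,0,7) ≡ 7 (mod 11); P is NOT on the curve.

Evaluate F(5, 0, 7) term-by-term (mod 11).
  -3*X**3 ↦ -3·125·1·1 = -375
  -3*X**2*Y ↦ -3·25·0·1 = 0
  -2*X**2*Z ↦ -2·25·1·7 = -350
  2*X*Y**2 ↦ 2·5·0·1 = 0
  2*X*Z**2 ↦ 2·5·1·49 = 490
  Y**3 ↦ 1·1·0·1 = 0
  -2*Y**2*Z ↦ -2·1·0·7 = 0
  -Y*Z**2 ↦ -1·1·0·49 = 0
Sum: F(5, 0, 7) = (-375) + (0) + (-350) + (0) + (490) + (0) + (0) + (0) = -235.
Reducing mod 11: -235 ≡ 7 (mod 11).
Since F(a, b, c) ≡ 7 ≠ 0 (mod 11), P does NOT lie on the curve.


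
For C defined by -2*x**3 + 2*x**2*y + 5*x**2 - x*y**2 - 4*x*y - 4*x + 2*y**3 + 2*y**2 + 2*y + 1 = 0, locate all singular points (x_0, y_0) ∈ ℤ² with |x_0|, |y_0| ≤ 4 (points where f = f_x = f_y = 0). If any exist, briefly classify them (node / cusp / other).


Singular points: {(1, 0)}; classification: node.

Compute partial derivatives:
  f_x = -6*x**2 + 4*x*y + 10*x - y**2 - 4*y - 4.
  f_y = 2*x**2 - 2*x*y - 4*x + 6*y**2 + 4*y + 2.
Scan x_0 ∈ {−4, ..., 4}. For each x_0, f_y(x_0, y) is a polynomial in y; find its integer roots y ∈ {−4, ..., 4}, then test f_x and f at those candidates.
  x = -4: f_y(-4, y) = 6*y**2 + 12*y + 50; no integer root y with |y| ≤ 4.
  x = -3: f_y(-3, y) = 6*y**2 + 10*y + 32; no integer root y with |y| ≤ 4.
  x = -2: f_y(-2, y) = 6*y**2 + 8*y + 18; no integer root y with |y| ≤ 4.
  x = -1: f_y(-1, y) = 6*y**2 + 6*y + 8; no integer root y with |y| ≤ 4.
  x = 0: f_y(0, y) = 6*y**2 + 4*y + 2; no integer root y with |y| ≤ 4.
  x = 1: f_y(1, y) = 6*y**2 + 2*y; vanishes at y ∈ {0}. (1, 0): f_x = 0, f = 0 — SINGULAR.
  x = 2: f_y(2, y) = 6*y**2 + 2; no integer root y with |y| ≤ 4.
  x = 3: f_y(3, y) = 6*y**2 - 2*y + 8; no integer root y with |y| ≤ 4.
  x = 4: f_y(4, y) = 6*y**2 - 4*y + 18; no integer root y with |y| ≤ 4.
Only singular point on the grid: (1, 0).
Classify: substitute x = 1 + u, y = 0 + v and expand: f = -2*u**3 + 2*u**2*v - u**2 - u*v**2 + 2*v**3 + v**2.
No constant or linear terms (consistent with a singular point). Quadratic part: -u**2 + v**2. Cubic part: -2*u**3 + 2*u**2*v - u*v**2 + 2*v**3.
The quadratic part v**2 - u**2 = (v − u)(v + u) splits into two distinct linear factors, so there are two distinct tangent lines y − 0 = ±(x − 1) — this is a node (ordinary double point).
Classification: node.


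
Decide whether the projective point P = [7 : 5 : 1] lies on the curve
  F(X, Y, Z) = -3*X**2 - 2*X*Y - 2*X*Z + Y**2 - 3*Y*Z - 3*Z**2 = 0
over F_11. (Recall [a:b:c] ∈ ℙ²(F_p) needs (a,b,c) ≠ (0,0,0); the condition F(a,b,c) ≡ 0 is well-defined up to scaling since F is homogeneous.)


F(7,5,1) ≡ 7 (mod 11); P is NOT on the curve.

Evaluate F(7, 5, 1) term-by-term (mod 11).
  -3*X**2 ↦ -3·49·1·1 = -147
  -2*X*Y ↦ -2·7·5·1 = -70
  -2*X*Z ↦ -2·7·1·1 = -14
  Y**2 ↦ 1·1·25·1 = 25
  -3*Y*Z ↦ -3·1·5·1 = -15
  -3*Z**2 ↦ -3·1·1·1 = -3
Sum: F(7, 5, 1) = (-147) + (-70) + (-14) + (25) + (-15) + (-3) = -224.
Reducing mod 11: -224 ≡ 7 (mod 11).
Since F(a, b, c) ≡ 7 ≠ 0 (mod 11), P does NOT lie on the curve.


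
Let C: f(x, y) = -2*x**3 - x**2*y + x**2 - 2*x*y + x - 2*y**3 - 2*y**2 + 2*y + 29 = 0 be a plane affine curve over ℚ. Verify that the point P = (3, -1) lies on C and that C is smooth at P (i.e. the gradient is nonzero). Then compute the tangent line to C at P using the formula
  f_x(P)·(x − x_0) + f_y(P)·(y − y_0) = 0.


Tangent line at P: -39*x - 15*y + 102 = 0.

Step 1: f(3, -1) = 0, so P lies on C.
Step 2: partial derivatives
  f_x(x, y) = -6*x**2 - 2*x*y + 2*x - 2*y + 1, f_y(x, y) = -x**2 - 2*x - 6*y**2 - 4*y + 2.
  f_x(P) = -39, f_y(P) = -15 (gradient nonzero, so P is smooth).
Step 3: tangent line at P: -39·(x − 3) + -15·(y − -1) = 0.
Expanding: -39*x - 15*y + 102 = 0.


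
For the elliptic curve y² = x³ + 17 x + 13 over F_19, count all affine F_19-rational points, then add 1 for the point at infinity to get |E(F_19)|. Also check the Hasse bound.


Affine points = {(2, 6), (2, 13), (7, 0), (10, 9), (10, 10), (11, 7), (11, 12), (12, 8), (12, 11), (16, 7), (16, 12), (17, 3), (17, 16)}; affine count = 13; |E(F_19)| = 14.

Discriminant check: Δ ∝ 4a³ + 27b² = 4·17³ + 27·13² = 4·4913 + 27·169 ≡ 9 (mod 19). Nonzero ⇒ E is nonsingular.
For each x ∈ F_19, compute rhs = x³ + 17·x + 13 mod 19, then count y ∈ F_19 with y² ≡ rhs.
  x = 0: rhs = 13, matching y values: none (0 points).
  x = 1: rhs = 12, matching y values: none (0 points).
  x = 2: rhs = 17, matching y values: 6, 13 (2 points).
  x = 3: rhs = 15, matching y values: none (0 points).
  x = 4: rhs = 12, matching y values: none (0 points).
  x = 5: rhs = 14, matching y values: none (0 points).
  x = 6: rhs = 8, matching y values: none (0 points).
  x = 7: rhs = 0, matching y values: 0 (1 points).
  x = 8: rhs = 15, matching y values: none (0 points).
  x = 9: rhs = 2, matching y values: none (0 points).
  x = 10: rhs = 5, matching y values: 9, 10 (2 points).
  x = 11: rhs = 11, matching y values: 7, 12 (2 points).
  x = 12: rhs = 7, matching y values: 8, 11 (2 points).
  x = 13: rhs = 18, matching y values: none (0 points).
  x = 14: rhs = 12, matching y values: none (0 points).
  x = 15: rhs = 14, matching y values: none (0 points).
  x = 16: rhs = 11, matching y values: 7, 12 (2 points).
  x = 17: rhs = 9, matching y values: 3, 16 (2 points).
  x = 18: rhs = 14, matching y values: none (0 points).
Total affine count: 13.
Full point count |E(F_19)| = 13 + 1 = 14.
Hasse bound: |14 − (19+1)| = |-6| = 6 ≤ 2√19 ≈ 8.7178 ✓.


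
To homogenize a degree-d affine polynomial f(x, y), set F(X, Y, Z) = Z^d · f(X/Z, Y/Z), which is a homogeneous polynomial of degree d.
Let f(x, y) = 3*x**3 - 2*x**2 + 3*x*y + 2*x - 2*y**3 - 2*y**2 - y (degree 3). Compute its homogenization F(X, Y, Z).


F(X, Y, Z) = 3*X**3 - 2*X**2*Z + 3*X*Y*Z + 2*X*Z**2 - 2*Y**3 - 2*Y**2*Z - Y*Z**2

deg(f) = 3.
Substitute x = X/Z, y = Y/Z into f, then multiply by Z^3.
  monomial 3·x^3·y^0 ↦ 3·X^3·Y^0·Z^0.
  monomial -2·x^2·y^0 ↦ -2·X^2·Y^0·Z^1.
  monomial 3·x^1·y^1 ↦ 3·X^1·Y^1·Z^1.
  monomial 2·x^1·y^0 ↦ 2·X^1·Y^0·Z^2.
  monomial -2·x^0·y^3 ↦ -2·X^0·Y^3·Z^0.
  monomial -2·x^0·y^2 ↦ -2·X^0·Y^2·Z^1.
  monomial -1·x^0·y^1 ↦ -1·X^0·Y^1·Z^2.
Collecting: F(X, Y, Z) = 3*X**3 - 2*X**2*Z + 3*X*Y*Z + 2*X*Z**2 - 2*Y**3 - 2*Y**2*Z - Y*Z**2.


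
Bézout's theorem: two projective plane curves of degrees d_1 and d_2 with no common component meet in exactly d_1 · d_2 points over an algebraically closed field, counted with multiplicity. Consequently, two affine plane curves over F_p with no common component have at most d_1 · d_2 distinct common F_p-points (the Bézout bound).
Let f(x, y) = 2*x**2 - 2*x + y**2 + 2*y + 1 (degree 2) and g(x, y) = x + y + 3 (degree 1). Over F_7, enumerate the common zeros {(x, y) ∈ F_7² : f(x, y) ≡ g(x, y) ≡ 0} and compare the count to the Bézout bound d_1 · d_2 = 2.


Common zeros: ∅; count = 0; Bézout bound = 2.

deg(f) = 2, deg(g) = 1, so Bézout bound = 2.
Scan x ∈ F_7. For each x, list the y ∈ F_7 with f(x, y) ≡ 0 and those with g(x, y) ≡ 0 (mod 7); the common zeros in that column are the intersection.
  x = 0: f ≡ 0 at y ∈ {6}; g ≡ 0 at y ∈ {4}; common: ∅.
  x = 1: f ≡ 0 at y ∈ {6}; g ≡ 0 at y ∈ {3}; common: ∅.
  x = 2: f ≡ 0 at y ∈ ∅; g ≡ 0 at y ∈ {2}; common: ∅.
  x = 3: f ≡ 0 at y ∈ {2, 3}; g ≡ 0 at y ∈ {1}; common: ∅.
  x = 4: f ≡ 0 at y ∈ {1, 4}; g ≡ 0 at y ∈ {0}; common: ∅.
  x = 5: f ≡ 0 at y ∈ {2, 3}; g ≡ 0 at y ∈ {6}; common: ∅.
  x = 6: f ≡ 0 at y ∈ ∅; g ≡ 0 at y ∈ {5}; common: ∅.
Collecting: common zeros = ∅, so the count is 0.
Comparison with the Bézout bound: 0 ≤ 2 = deg(f)·deg(g), as expected for curves with no common component (the affine F_7-count falls short of the bound because intersections may lie at infinity, over extension fields, or carry multiplicity).


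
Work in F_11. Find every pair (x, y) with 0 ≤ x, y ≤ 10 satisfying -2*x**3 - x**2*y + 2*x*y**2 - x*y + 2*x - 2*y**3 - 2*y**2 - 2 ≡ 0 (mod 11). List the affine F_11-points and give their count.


Affine F_11-points: {(0, 6), (1, 2), (2, 9), (4, 2), (5, 0), (5, 2), (9, 1), (10, 5)}; count = 8.

For each of the 121 pairs (x, y) ∈ F_11², evaluate f(x, y) mod 11. Record the zeros.
  x = 0: [0↦9, 1↦5, 2↦7, 3↦3, 4↦3, 5↦6, 6↦0, 7↦6, 8↦1, 9↦6, 10↦9]  zeros at y ∈ {6}
  x = 1: [0↦9, 1↦5, 2↦0, 3↦4, 4↦5, 5↦2, 6↦5, 7↦2, 8↦3, 9↦7, 10↦2]  zeros at y ∈ {2}
  x = 2: [0↦8, 1↦2, 2↦10, 3↦9, 4↦9, 5↦9, 6↦8, 7↦5, 8↦10, 9↦0, 10↦7]  zeros at y ∈ {9}
  x = 3: [0↦5, 1↦6, 2↦3, 3↦6, 4↦3, 5↦4, 6↦8, 7↦3, 8↦10, 9↦6, 10↦1]  zeros at y ∈ ∅
  x = 4: [0↦10, 1↦5, 2↦0, 3↦5, 4↦8, 5↦8, 6↦4, 7↦6, 8↦2, 9↦2, 10↦5]  zeros at y ∈ {2}
  x = 5: [0↦0, 1↦9, 2↦0, 3↦5, 4↦1, 5↦9, 6↦6, 7↦2, 8↦7, 9↦9, 10↦7]  zeros at y ∈ {0, 2}
  x = 6: [0↦7, 1↦6, 2↦2, 3↦5, 4↦3, 5↦6, 6↦2, 7↦1, 8↦2, 9↦4, 10↦6]  zeros at y ∈ ∅
  x = 7: [0↦8, 1↦6, 2↦5, 3↦4, 4↦2, 5↦9, 6↦2, 7↦2, 8↦8, 9↦8, 10↦1]  zeros at y ∈ ∅
  x = 8: [0↦2, 1↦8, 2↦8, 3↦1, 4↦8, 5↦6, 6↦5, 7↦4, 8↦2, 9↦9, 10↦2]  zeros at y ∈ ∅
  x = 9: [0↦10, 1↦0, 2↦10, 3↦6, 4↦9, 5↦7, 6↦10, 7↦6, 8↦5, 9↦6, 10↦8]  zeros at y ∈ {1}
  x = 10: [0↦9, 1↦3, 2↦10, 3↦7, 4↦4, 5↦0, 6↦5, 7↦7, 8↦5, 9↦9, 10↦7]  zeros at y ∈ {5}
Collecting zeros: affine points = {(0, 6), (1, 2), (2, 9), (4, 2), (5, 0), (5, 2), (9, 1), (10, 5)}.
Total count |C(F_11)_aff| = 8.


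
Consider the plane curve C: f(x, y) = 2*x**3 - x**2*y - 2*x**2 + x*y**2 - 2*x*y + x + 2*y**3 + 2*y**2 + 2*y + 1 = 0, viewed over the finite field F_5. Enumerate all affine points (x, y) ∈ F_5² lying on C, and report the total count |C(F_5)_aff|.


Affine F_5-points: {(1, 3), (3, 0), (3, 2), (3, 3)}; count = 4.

For each of the 25 pairs (x, y) ∈ F_5², evaluate f(x, y) mod 5. Record the zeros.
  x = 0: [0↦1, 1↦2, 2↦4, 3↦4, 4↦4]  zeros at y ∈ ∅
  x = 1: [0↦2, 1↦1, 2↦3, 3↦0, 4↦4]  zeros at y ∈ {3}
  x = 2: [0↦1, 1↦1, 2↦1, 3↦3, 4↦4]  zeros at y ∈ ∅
  x = 3: [0↦0, 1↦4, 2↦0, 3↦0, 4↦1]  zeros at y ∈ {0, 2, 3}
  x = 4: [0↦1, 1↦2, 2↦2, 3↦3, 4↦2]  zeros at y ∈ ∅
Collecting zeros: affine points = {(1, 3), (3, 0), (3, 2), (3, 3)}.
Total count |C(F_5)_aff| = 4.


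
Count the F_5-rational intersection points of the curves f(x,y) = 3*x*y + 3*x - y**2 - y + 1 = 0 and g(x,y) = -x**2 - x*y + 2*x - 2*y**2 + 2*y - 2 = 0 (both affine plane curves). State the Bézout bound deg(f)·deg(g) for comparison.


Common zeros: {(3, 0)}; count = 1; Bézout bound = 4.

deg(f) = 2, deg(g) = 2, so Bézout bound = 4.
Scan x ∈ F_5. For each x, list the y ∈ F_5 with f(x, y) ≡ 0 and those with g(x, y) ≡ 0 (mod 5); the common zeros in that column are the intersection.
  x = 0: f ≡ 0 at y ∈ {2}; g ≡ 0 at y ∈ ∅; common: ∅.
  x = 1: f ≡ 0 at y ∈ {1}; g ≡ 0 at y ∈ ∅; common: ∅.
  x = 2: f ≡ 0 at y ∈ ∅; g ≡ 0 at y ∈ {2, 3}; common: ∅.
  x = 3: f ≡ 0 at y ∈ {0, 3}; g ≡ 0 at y ∈ {0, 2}; common: {0}.
  x = 4: f ≡ 0 at y ∈ ∅; g ≡ 0 at y ∈ {0, 4}; common: ∅.
Collecting: common zeros = {(3, 0)}, so the count is 1.
Comparison with the Bézout bound: 1 ≤ 4 = deg(f)·deg(g), as expected for curves with no common component (the affine F_5-count falls short of the bound because intersections may lie at infinity, over extension fields, or carry multiplicity).


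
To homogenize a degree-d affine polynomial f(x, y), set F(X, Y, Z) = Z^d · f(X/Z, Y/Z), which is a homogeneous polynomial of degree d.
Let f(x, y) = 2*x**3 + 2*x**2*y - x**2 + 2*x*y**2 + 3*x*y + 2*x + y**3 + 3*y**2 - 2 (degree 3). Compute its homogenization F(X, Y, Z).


F(X, Y, Z) = 2*X**3 + 2*X**2*Y - X**2*Z + 2*X*Y**2 + 3*X*Y*Z + 2*X*Z**2 + Y**3 + 3*Y**2*Z - 2*Z**3

deg(f) = 3.
Substitute x = X/Z, y = Y/Z into f, then multiply by Z^3.
  monomial 2·x^3·y^0 ↦ 2·X^3·Y^0·Z^0.
  monomial 2·x^2·y^1 ↦ 2·X^2·Y^1·Z^0.
  monomial -1·x^2·y^0 ↦ -1·X^2·Y^0·Z^1.
  monomial 2·x^1·y^2 ↦ 2·X^1·Y^2·Z^0.
  monomial 3·x^1·y^1 ↦ 3·X^1·Y^1·Z^1.
  monomial 2·x^1·y^0 ↦ 2·X^1·Y^0·Z^2.
  monomial 1·x^0·y^3 ↦ 1·X^0·Y^3·Z^0.
  monomial 3·x^0·y^2 ↦ 3·X^0·Y^2·Z^1.
  monomial -2·x^0·y^0 ↦ -2·X^0·Y^0·Z^3.
Collecting: F(X, Y, Z) = 2*X**3 + 2*X**2*Y - X**2*Z + 2*X*Y**2 + 3*X*Y*Z + 2*X*Z**2 + Y**3 + 3*Y**2*Z - 2*Z**3.


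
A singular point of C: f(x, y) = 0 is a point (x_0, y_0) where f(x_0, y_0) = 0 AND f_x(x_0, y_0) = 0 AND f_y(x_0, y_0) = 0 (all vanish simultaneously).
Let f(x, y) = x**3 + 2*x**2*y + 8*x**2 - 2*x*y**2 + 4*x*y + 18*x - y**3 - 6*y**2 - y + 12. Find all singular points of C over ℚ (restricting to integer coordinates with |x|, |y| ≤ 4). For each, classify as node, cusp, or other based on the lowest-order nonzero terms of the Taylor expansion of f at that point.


Singular points: {(-2, -1)}; classification: cusp.

Compute partial derivatives:
  f_x = 3*x**2 + 4*x*y + 16*x - 2*y**2 + 4*y + 18.
  f_y = 2*x**2 - 4*x*y + 4*x - 3*y**2 - 12*y - 1.
Scan x_0 ∈ {−4, ..., 4}. For each x_0, f_y(x_0, y) is a polynomial in y; find its integer roots y ∈ {−4, ..., 4}, then test f_x and f at those candidates.
  x = -4: f_y(-4, y) = -3*y**2 + 4*y + 15; vanishes at y ∈ {3}. (-4, 3): f_x = -52 ≠ 0.
  x = -3: f_y(-3, y) = 5 - 3*y**2; no integer root y with |y| ≤ 4.
  x = -2: f_y(-2, y) = -3*y**2 - 4*y - 1; vanishes at y ∈ {-1}. (-2, -1): f_x = 0, f = 0 — SINGULAR.
  x = -1: f_y(-1, y) = -3*y**2 - 8*y - 3; no integer root y with |y| ≤ 4.
  x = 0: f_y(0, y) = -3*y**2 - 12*y - 1; no integer root y with |y| ≤ 4.
  x = 1: f_y(1, y) = -3*y**2 - 16*y + 5; no integer root y with |y| ≤ 4.
  x = 2: f_y(2, y) = -3*y**2 - 20*y + 15; no integer root y with |y| ≤ 4.
  x = 3: f_y(3, y) = -3*y**2 - 24*y + 29; no integer root y with |y| ≤ 4.
  x = 4: f_y(4, y) = -3*y**2 - 28*y + 47; no integer root y with |y| ≤ 4.
Only singular point on the grid: (-2, -1).
Classify: substitute x = -2 + u, y = -1 + v and expand: f = u**3 + 2*u**2*v - 2*u*v**2 - v**3 + v**2.
No constant or linear terms (consistent with a singular point). Quadratic part: v**2. Cubic part: u**3 + 2*u**2*v - 2*u*v**2 - v**3.
The quadratic part v**2 is a perfect square, so there is a single (double) tangent line v = 0, i.e. y = -1. Restricting the cubic part to that line (v = 0) leaves u**3 ≠ 0, so f is not divisible by v and the branch is v² ≈ -u**3 to lowest order — this is a cusp.
Classification: cusp.


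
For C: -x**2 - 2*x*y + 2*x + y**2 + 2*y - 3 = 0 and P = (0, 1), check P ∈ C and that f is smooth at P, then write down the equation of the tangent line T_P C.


Tangent line at P: 4*y - 4 = 0.

Step 1: f(0, 1) = 0, so P lies on C.
Step 2: partial derivatives
  f_x(x, y) = -2*x - 2*y + 2, f_y(x, y) = -2*x + 2*y + 2.
  f_x(P) = 0, f_y(P) = 4 (gradient nonzero, so P is smooth).
Step 3: tangent line at P: 0·(x − 0) + 4·(y − 1) = 0.
Expanding: 4*y - 4 = 0.


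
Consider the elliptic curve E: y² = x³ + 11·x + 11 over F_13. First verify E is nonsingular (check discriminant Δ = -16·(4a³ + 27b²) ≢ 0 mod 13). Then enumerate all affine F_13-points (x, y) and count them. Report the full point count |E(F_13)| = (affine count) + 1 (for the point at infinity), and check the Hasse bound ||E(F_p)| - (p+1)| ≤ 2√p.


Affine points = {(1, 6), (1, 7), (5, 3), (5, 10), (8, 0), (10, 4), (10, 9), (12, 5), (12, 8)}; affine count = 9; |E(F_13)| = 10.

Discriminant check: Δ ∝ 4a³ + 27b² = 4·11³ + 27·11² = 4·1331 + 27·121 ≡ 11 (mod 13). Nonzero ⇒ E is nonsingular.
For each x ∈ F_13, compute rhs = x³ + 11·x + 11 mod 13, then count y ∈ F_13 with y² ≡ rhs.
  x = 0: rhs = 11, matching y values: none (0 points).
  x = 1: rhs = 10, matching y values: 6, 7 (2 points).
  x = 2: rhs = 2, matching y values: none (0 points).
  x = 3: rhs = 6, matching y values: none (0 points).
  x = 4: rhs = 2, matching y values: none (0 points).
  x = 5: rhs = 9, matching y values: 3, 10 (2 points).
  x = 6: rhs = 7, matching y values: none (0 points).
  x = 7: rhs = 2, matching y values: none (0 points).
  x = 8: rhs = 0, matching y values: 0 (1 points).
  x = 9: rhs = 7, matching y values: none (0 points).
  x = 10: rhs = 3, matching y values: 4, 9 (2 points).
  x = 11: rhs = 7, matching y values: none (0 points).
  x = 12: rhs = 12, matching y values: 5, 8 (2 points).
Total affine count: 9.
Full point count |E(F_13)| = 9 + 1 = 10.
Hasse bound: |10 − (13+1)| = |-4| = 4 ≤ 2√13 ≈ 7.2111 ✓.


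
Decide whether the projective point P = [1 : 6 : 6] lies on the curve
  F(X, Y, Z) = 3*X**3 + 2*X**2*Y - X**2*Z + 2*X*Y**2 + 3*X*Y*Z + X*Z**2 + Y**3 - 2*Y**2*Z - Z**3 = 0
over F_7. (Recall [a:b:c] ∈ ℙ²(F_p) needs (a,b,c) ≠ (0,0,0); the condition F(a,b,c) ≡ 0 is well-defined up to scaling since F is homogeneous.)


F(1,6,6) ≡ 3 (mod 7); P is NOT on the curve.

Evaluate F(1, 6, 6) term-by-term (mod 7).
  3*X**3 ↦ 3·1·1·1 = 3
  2*X**2*Y ↦ 2·1·6·1 = 12
  -X**2*Z ↦ -1·1·1·6 = -6
  2*X*Y**2 ↦ 2·1·36·1 = 72
  3*X*Y*Z ↦ 3·1·6·6 = 108
  X*Z**2 ↦ 1·1·1·36 = 36
  Y**3 ↦ 1·1·216·1 = 216
  -2*Y**2*Z ↦ -2·1·36·6 = -432
  -Z**3 ↦ -1·1·1·216 = -216
Sum: F(1, 6, 6) = (3) + (12) + (-6) + (72) + (108) + (36) + (216) + (-432) + (-216) = -207.
Reducing mod 7: -207 ≡ 3 (mod 7).
Since F(a, b, c) ≡ 3 ≠ 0 (mod 7), P does NOT lie on the curve.


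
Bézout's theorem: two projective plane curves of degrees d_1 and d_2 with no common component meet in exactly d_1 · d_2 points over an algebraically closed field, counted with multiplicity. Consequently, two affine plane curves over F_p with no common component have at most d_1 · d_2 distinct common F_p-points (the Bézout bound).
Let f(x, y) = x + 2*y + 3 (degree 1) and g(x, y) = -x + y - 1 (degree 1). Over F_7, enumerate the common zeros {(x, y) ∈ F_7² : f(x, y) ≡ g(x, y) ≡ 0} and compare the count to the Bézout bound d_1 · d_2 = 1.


Common zeros: {(3, 4)}; count = 1; Bézout bound = 1.

deg(f) = 1, deg(g) = 1, so Bézout bound = 1.
Scan x ∈ F_7. For each x, list the y ∈ F_7 with f(x, y) ≡ 0 and those with g(x, y) ≡ 0 (mod 7); the common zeros in that column are the intersection.
  x = 0: f ≡ 0 at y ∈ {2}; g ≡ 0 at y ∈ {1}; common: ∅.
  x = 1: f ≡ 0 at y ∈ {5}; g ≡ 0 at y ∈ {2}; common: ∅.
  x = 2: f ≡ 0 at y ∈ {1}; g ≡ 0 at y ∈ {3}; common: ∅.
  x = 3: f ≡ 0 at y ∈ {4}; g ≡ 0 at y ∈ {4}; common: {4}.
  x = 4: f ≡ 0 at y ∈ {0}; g ≡ 0 at y ∈ {5}; common: ∅.
  x = 5: f ≡ 0 at y ∈ {3}; g ≡ 0 at y ∈ {6}; common: ∅.
  x = 6: f ≡ 0 at y ∈ {6}; g ≡ 0 at y ∈ {0}; common: ∅.
Collecting: common zeros = {(3, 4)}, so the count is 1.
Comparison with the Bézout bound: 1 ≤ 1 = deg(f)·deg(g), as expected for curves with no common component (the bound is attained).


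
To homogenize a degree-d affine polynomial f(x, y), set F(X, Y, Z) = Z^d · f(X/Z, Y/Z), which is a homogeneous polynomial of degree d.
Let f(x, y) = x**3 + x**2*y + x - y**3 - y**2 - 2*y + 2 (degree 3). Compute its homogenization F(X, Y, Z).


F(X, Y, Z) = X**3 + X**2*Y + X*Z**2 - Y**3 - Y**2*Z - 2*Y*Z**2 + 2*Z**3

deg(f) = 3.
Substitute x = X/Z, y = Y/Z into f, then multiply by Z^3.
  monomial 1·x^3·y^0 ↦ 1·X^3·Y^0·Z^0.
  monomial 1·x^2·y^1 ↦ 1·X^2·Y^1·Z^0.
  monomial 1·x^1·y^0 ↦ 1·X^1·Y^0·Z^2.
  monomial -1·x^0·y^3 ↦ -1·X^0·Y^3·Z^0.
  monomial -1·x^0·y^2 ↦ -1·X^0·Y^2·Z^1.
  monomial -2·x^0·y^1 ↦ -2·X^0·Y^1·Z^2.
  monomial 2·x^0·y^0 ↦ 2·X^0·Y^0·Z^3.
Collecting: F(X, Y, Z) = X**3 + X**2*Y + X*Z**2 - Y**3 - Y**2*Z - 2*Y*Z**2 + 2*Z**3.


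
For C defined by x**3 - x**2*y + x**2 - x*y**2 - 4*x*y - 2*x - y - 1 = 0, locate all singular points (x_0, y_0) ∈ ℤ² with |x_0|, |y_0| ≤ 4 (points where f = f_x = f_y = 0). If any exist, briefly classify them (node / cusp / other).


Singular points: {(-1, -1)}; classification: node.

Compute partial derivatives:
  f_x = 3*x**2 - 2*x*y + 2*x - y**2 - 4*y - 2.
  f_y = -x**2 - 2*x*y - 4*x - 1.
Scan x_0 ∈ {−4, ..., 4}. For each x_0, f_y(x_0, y) is a polynomial in y; find its integer roots y ∈ {−4, ..., 4}, then test f_x and f at those candidates.
  x = -4: f_y(-4, y) = 8*y - 1; no integer root y with |y| ≤ 4.
  x = -3: f_y(-3, y) = 6*y + 2; no integer root y with |y| ≤ 4.
  x = -2: f_y(-2, y) = 4*y + 3; no integer root y with |y| ≤ 4.
  x = -1: f_y(-1, y) = 2*y + 2; vanishes at y ∈ {-1}. (-1, -1): f_x = 0, f = 0 — SINGULAR.
  x = 0: f_y(0, y) = -1; no integer root y with |y| ≤ 4.
  x = 1: f_y(1, y) = -2*y - 6; vanishes at y ∈ {-3}. (1, -3): f_x = 12 ≠ 0.
  x = 2: f_y(2, y) = -4*y - 13; no integer root y with |y| ≤ 4.
  x = 3: f_y(3, y) = -6*y - 22; no integer root y with |y| ≤ 4.
  x = 4: f_y(4, y) = -8*y - 33; no integer root y with |y| ≤ 4.
Only singular point on the grid: (-1, -1).
Classify: substitute x = -1 + u, y = -1 + v and expand: f = u**3 - u**2*v - u**2 - u*v**2 + v**2.
No constant or linear terms (consistent with a singular point). Quadratic part: -u**2 + v**2. Cubic part: u**3 - u**2*v - u*v**2.
The quadratic part v**2 - u**2 = (v − u)(v + u) splits into two distinct linear factors, so there are two distinct tangent lines y − -1 = ±(x − -1) — this is a node (ordinary double point).
Classification: node.


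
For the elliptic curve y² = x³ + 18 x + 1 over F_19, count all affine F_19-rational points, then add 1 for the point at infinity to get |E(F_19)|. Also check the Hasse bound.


Affine points = {(0, 1), (0, 18), (1, 1), (1, 18), (2, 8), (2, 11), (3, 5), (3, 14), (4, 2), (4, 17), (5, 8), (5, 11), (8, 7), (8, 12), (12, 8), (12, 11), (13, 0), (15, 6), (15, 13), (18, 1), (18, 18)}; affine count = 21; |E(F_19)| = 22.

Discriminant check: Δ ∝ 4a³ + 27b² = 4·18³ + 27·1² = 4·5832 + 27·1 ≡ 4 (mod 19). Nonzero ⇒ E is nonsingular.
For each x ∈ F_19, compute rhs = x³ + 18·x + 1 mod 19, then count y ∈ F_19 with y² ≡ rhs.
  x = 0: rhs = 1, matching y values: 1, 18 (2 points).
  x = 1: rhs = 1, matching y values: 1, 18 (2 points).
  x = 2: rhs = 7, matching y values: 8, 11 (2 points).
  x = 3: rhs = 6, matching y values: 5, 14 (2 points).
  x = 4: rhs = 4, matching y values: 2, 17 (2 points).
  x = 5: rhs = 7, matching y values: 8, 11 (2 points).
  x = 6: rhs = 2, matching y values: none (0 points).
  x = 7: rhs = 14, matching y values: none (0 points).
  x = 8: rhs = 11, matching y values: 7, 12 (2 points).
  x = 9: rhs = 18, matching y values: none (0 points).
  x = 10: rhs = 3, matching y values: none (0 points).
  x = 11: rhs = 10, matching y values: none (0 points).
  x = 12: rhs = 7, matching y values: 8, 11 (2 points).
  x = 13: rhs = 0, matching y values: 0 (1 points).
  x = 14: rhs = 14, matching y values: none (0 points).
  x = 15: rhs = 17, matching y values: 6, 13 (2 points).
  x = 16: rhs = 15, matching y values: none (0 points).
  x = 17: rhs = 14, matching y values: none (0 points).
  x = 18: rhs = 1, matching y values: 1, 18 (2 points).
Total affine count: 21.
Full point count |E(F_19)| = 21 + 1 = 22.
Hasse bound: |22 − (19+1)| = |2| = 2 ≤ 2√19 ≈ 8.7178 ✓.


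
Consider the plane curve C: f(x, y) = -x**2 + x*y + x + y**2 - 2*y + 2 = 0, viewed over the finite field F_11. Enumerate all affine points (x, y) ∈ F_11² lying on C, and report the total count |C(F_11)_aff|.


Affine F_11-points: {(1, 5), (1, 7), (2, 0), (4, 10), (5, 3), (5, 5), (7, 7), (7, 10), (10, 0), (10, 3)}; count = 10.

For each of the 121 pairs (x, y) ∈ F_11², evaluate f(x, y) mod 11. Record the zeros.
  x = 0: [0↦2, 1↦1, 2↦2, 3↦5, 4↦10, 5↦6, 6↦4, 7↦4, 8↦6, 9↦10, 10↦5]  zeros at y ∈ ∅
  x = 1: [0↦2, 1↦2, 2↦4, 3↦8, 4↦3, 5↦0, 6↦10, 7↦0, 8↦3, 9↦8, 10↦4]  zeros at y ∈ {5, 7}
  x = 2: [0↦0, 1↦1, 2↦4, 3↦9, 4↦5, 5↦3, 6↦3, 7↦5, 8↦9, 9↦4, 10↦1]  zeros at y ∈ {0}
  x = 3: [0↦7, 1↦9, 2↦2, 3↦8, 4↦5, 5↦4, 6↦5, 7↦8, 8↦2, 9↦9, 10↦7]  zeros at y ∈ ∅
  x = 4: [0↦1, 1↦4, 2↦9, 3↦5, 4↦3, 5↦3, 6↦5, 7↦9, 8↦4, 9↦1, 10↦0]  zeros at y ∈ {10}
  x = 5: [0↦4, 1↦8, 2↦3, 3↦0, 4↦10, 5↦0, 6↦3, 7↦8, 8↦4, 9↦2, 10↦2]  zeros at y ∈ {3, 5}
  x = 6: [0↦5, 1↦10, 2↦6, 3↦4, 4↦4, 5↦6, 6↦10, 7↦5, 8↦2, 9↦1, 10↦2]  zeros at y ∈ ∅
  x = 7: [0↦4, 1↦10, 2↦7, 3↦6, 4↦7, 5↦10, 6↦4, 7↦0, 8↦9, 9↦9, 10↦0]  zeros at y ∈ {7, 10}
  x = 8: [0↦1, 1↦8, 2↦6, 3↦6, 4↦8, 5↦1, 6↦7, 7↦4, 8↦3, 9↦4, 10↦7]  zeros at y ∈ ∅
  x = 9: [0↦7, 1↦4, 2↦3, 3↦4, 4↦7, 5↦1, 6↦8, 7↦6, 8↦6, 9↦8, 10↦1]  zeros at y ∈ ∅
  x = 10: [0↦0, 1↦9, 2↦9, 3↦0, 4↦4, 5↦10, 6↦7, 7↦6, 8↦7, 9↦10, 10↦4]  zeros at y ∈ {0, 3}
Collecting zeros: affine points = {(1, 5), (1, 7), (2, 0), (4, 10), (5, 3), (5, 5), (7, 7), (7, 10), (10, 0), (10, 3)}.
Total count |C(F_11)_aff| = 10.


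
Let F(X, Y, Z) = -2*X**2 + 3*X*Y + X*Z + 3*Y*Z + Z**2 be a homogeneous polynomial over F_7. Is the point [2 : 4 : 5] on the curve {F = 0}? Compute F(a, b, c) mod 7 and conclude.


F(2,4,5) ≡ 6 (mod 7); P is NOT on the curve.

Evaluate F(2, 4, 5) term-by-term (mod 7).
  -2*X**2 ↦ -2·4·1·1 = -8
  3*X*Y ↦ 3·2·4·1 = 24
  X*Z ↦ 1·2·1·5 = 10
  3*Y*Z ↦ 3·1·4·5 = 60
  Z**2 ↦ 1·1·1·25 = 25
Sum: F(2, 4, 5) = (-8) + (24) + (10) + (60) + (25) = 111.
Reducing mod 7: 111 ≡ 6 (mod 7).
Since F(a, b, c) ≡ 6 ≠ 0 (mod 7), P does NOT lie on the curve.


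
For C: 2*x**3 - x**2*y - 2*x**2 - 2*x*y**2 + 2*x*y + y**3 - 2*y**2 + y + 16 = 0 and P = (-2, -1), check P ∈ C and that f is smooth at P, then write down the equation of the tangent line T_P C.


Tangent line at P: 24*x - 8*y + 40 = 0.

Step 1: f(-2, -1) = 0, so P lies on C.
Step 2: partial derivatives
  f_x(x, y) = 6*x**2 - 2*x*y - 4*x - 2*y**2 + 2*y, f_y(x, y) = -x**2 - 4*x*y + 2*x + 3*y**2 - 4*y + 1.
  f_x(P) = 24, f_y(P) = -8 (gradient nonzero, so P is smooth).
Step 3: tangent line at P: 24·(x − -2) + -8·(y − -1) = 0.
Expanding: 24*x - 8*y + 40 = 0.


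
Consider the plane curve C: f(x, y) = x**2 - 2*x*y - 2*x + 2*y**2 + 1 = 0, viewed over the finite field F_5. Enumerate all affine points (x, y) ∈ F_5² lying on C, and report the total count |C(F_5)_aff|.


Affine F_5-points: {(1, 0), (1, 1), (3, 1), (3, 2)}; count = 4.

For each of the 25 pairs (x, y) ∈ F_5², evaluate f(x, y) mod 5. Record the zeros.
  x = 0: [0↦1, 1↦3, 2↦4, 3↦4, 4↦3]  zeros at y ∈ ∅
  x = 1: [0↦0, 1↦0, 2↦4, 3↦2, 4↦4]  zeros at y ∈ {0, 1}
  x = 2: [0↦1, 1↦4, 2↦1, 3↦2, 4↦2]  zeros at y ∈ ∅
  x = 3: [0↦4, 1↦0, 2↦0, 3↦4, 4↦2]  zeros at y ∈ {1, 2}
  x = 4: [0↦4, 1↦3, 2↦1, 3↦3, 4↦4]  zeros at y ∈ ∅
Collecting zeros: affine points = {(1, 0), (1, 1), (3, 1), (3, 2)}.
Total count |C(F_5)_aff| = 4.


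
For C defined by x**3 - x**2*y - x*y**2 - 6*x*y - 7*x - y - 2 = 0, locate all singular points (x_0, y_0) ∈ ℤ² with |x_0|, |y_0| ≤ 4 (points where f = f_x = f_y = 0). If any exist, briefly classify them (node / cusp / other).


Singular points: {(-1, -2)}; classification: node.

Compute partial derivatives:
  f_x = 3*x**2 - 2*x*y - y**2 - 6*y - 7.
  f_y = -x**2 - 2*x*y - 6*x - 1.
Scan x_0 ∈ {−4, ..., 4}. For each x_0, f_y(x_0, y) is a polynomial in y; find its integer roots y ∈ {−4, ..., 4}, then test f_x and f at those candidates.
  x = -4: f_y(-4, y) = 8*y + 7; no integer root y with |y| ≤ 4.
  x = -3: f_y(-3, y) = 6*y + 8; no integer root y with |y| ≤ 4.
  x = -2: f_y(-2, y) = 4*y + 7; no integer root y with |y| ≤ 4.
  x = -1: f_y(-1, y) = 2*y + 4; vanishes at y ∈ {-2}. (-1, -2): f_x = 0, f = 0 — SINGULAR.
  x = 0: f_y(0, y) = -1; no integer root y with |y| ≤ 4.
  x = 1: f_y(1, y) = -2*y - 8; vanishes at y ∈ {-4}. (1, -4): f_x = 12 ≠ 0.
  x = 2: f_y(2, y) = -4*y - 17; no integer root y with |y| ≤ 4.
  x = 3: f_y(3, y) = -6*y - 28; no integer root y with |y| ≤ 4.
  x = 4: f_y(4, y) = -8*y - 41; no integer root y with |y| ≤ 4.
Only singular point on the grid: (-1, -2).
Classify: substitute x = -1 + u, y = -2 + v and expand: f = u**3 - u**2*v - u**2 - u*v**2 + v**2.
No constant or linear terms (consistent with a singular point). Quadratic part: -u**2 + v**2. Cubic part: u**3 - u**2*v - u*v**2.
The quadratic part v**2 - u**2 = (v − u)(v + u) splits into two distinct linear factors, so there are two distinct tangent lines y − -2 = ±(x − -1) — this is a node (ordinary double point).
Classification: node.


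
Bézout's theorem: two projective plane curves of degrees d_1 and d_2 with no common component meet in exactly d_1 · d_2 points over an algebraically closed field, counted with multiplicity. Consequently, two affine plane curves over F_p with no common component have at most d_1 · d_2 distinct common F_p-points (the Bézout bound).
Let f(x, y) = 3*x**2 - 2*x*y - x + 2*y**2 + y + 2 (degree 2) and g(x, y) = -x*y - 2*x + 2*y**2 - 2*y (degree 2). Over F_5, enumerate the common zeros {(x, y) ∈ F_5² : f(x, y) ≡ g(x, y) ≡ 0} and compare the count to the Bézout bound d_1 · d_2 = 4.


Common zeros: {(0, 1), (1, 2), (4, 4)}; count = 3; Bézout bound = 4.

deg(f) = 2, deg(g) = 2, so Bézout bound = 4.
Scan x ∈ F_5. For each x, list the y ∈ F_5 with f(x, y) ≡ 0 and those with g(x, y) ≡ 0 (mod 5); the common zeros in that column are the intersection.
  x = 0: f ≡ 0 at y ∈ {1}; g ≡ 0 at y ∈ {0, 1}; common: {1}.
  x = 1: f ≡ 0 at y ∈ {1, 2}; g ≡ 0 at y ∈ {2}; common: {2}.
  x = 2: f ≡ 0 at y ∈ ∅; g ≡ 0 at y ∈ ∅; common: ∅.
  x = 3: f ≡ 0 at y ∈ ∅; g ≡ 0 at y ∈ ∅; common: ∅.
  x = 4: f ≡ 0 at y ∈ {2, 4}; g ≡ 0 at y ∈ {4}; common: {4}.
Collecting: common zeros = {(0, 1), (1, 2), (4, 4)}, so the count is 3.
Comparison with the Bézout bound: 3 ≤ 4 = deg(f)·deg(g), as expected for curves with no common component (the affine F_5-count falls short of the bound because intersections may lie at infinity, over extension fields, or carry multiplicity).


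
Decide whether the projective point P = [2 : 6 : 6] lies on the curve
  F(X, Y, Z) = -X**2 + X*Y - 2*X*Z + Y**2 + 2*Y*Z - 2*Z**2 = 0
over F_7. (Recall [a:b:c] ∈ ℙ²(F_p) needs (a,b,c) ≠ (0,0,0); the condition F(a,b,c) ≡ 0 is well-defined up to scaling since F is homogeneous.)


F(2,6,6) ≡ 6 (mod 7); P is NOT on the curve.

Evaluate F(2, 6, 6) term-by-term (mod 7).
  -X**2 ↦ -1·4·1·1 = -4
  X*Y ↦ 1·2·6·1 = 12
  -2*X*Z ↦ -2·2·1·6 = -24
  Y**2 ↦ 1·1·36·1 = 36
  2*Y*Z ↦ 2·1·6·6 = 72
  -2*Z**2 ↦ -2·1·1·36 = -72
Sum: F(2, 6, 6) = (-4) + (12) + (-24) + (36) + (72) + (-72) = 20.
Reducing mod 7: 20 ≡ 6 (mod 7).
Since F(a, b, c) ≡ 6 ≠ 0 (mod 7), P does NOT lie on the curve.


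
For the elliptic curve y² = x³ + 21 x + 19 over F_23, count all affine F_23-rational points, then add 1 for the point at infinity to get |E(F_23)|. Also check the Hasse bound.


Affine points = {(1, 8), (1, 15), (2, 0), (4, 11), (4, 12), (6, 4), (6, 19), (7, 7), (7, 16), (8, 3), (8, 20), (15, 11), (15, 12), (16, 9), (16, 14), (19, 3), (19, 20)}; affine count = 17; |E(F_23)| = 18.

Discriminant check: Δ ∝ 4a³ + 27b² = 4·21³ + 27·19² = 4·9261 + 27·361 ≡ 9 (mod 23). Nonzero ⇒ E is nonsingular.
For each x ∈ F_23, compute rhs = x³ + 21·x + 19 mod 23, then count y ∈ F_23 with y² ≡ rhs.
  x = 0: rhs = 19, matching y values: none (0 points).
  x = 1: rhs = 18, matching y values: 8, 15 (2 points).
  x = 2: rhs = 0, matching y values: 0 (1 points).
  x = 3: rhs = 17, matching y values: none (0 points).
  x = 4: rhs = 6, matching y values: 11, 12 (2 points).
  x = 5: rhs = 19, matching y values: none (0 points).
  x = 6: rhs = 16, matching y values: 4, 19 (2 points).
  x = 7: rhs = 3, matching y values: 7, 16 (2 points).
  x = 8: rhs = 9, matching y values: 3, 20 (2 points).
  x = 9: rhs = 17, matching y values: none (0 points).
  x = 10: rhs = 10, matching y values: none (0 points).
  x = 11: rhs = 17, matching y values: none (0 points).
  x = 12: rhs = 21, matching y values: none (0 points).
  x = 13: rhs = 5, matching y values: none (0 points).
  x = 14: rhs = 21, matching y values: none (0 points).
  x = 15: rhs = 6, matching y values: 11, 12 (2 points).
  x = 16: rhs = 12, matching y values: 9, 14 (2 points).
  x = 17: rhs = 22, matching y values: none (0 points).
  x = 18: rhs = 19, matching y values: none (0 points).
  x = 19: rhs = 9, matching y values: 3, 20 (2 points).
  x = 20: rhs = 21, matching y values: none (0 points).
  x = 21: rhs = 15, matching y values: none (0 points).
  x = 22: rhs = 20, matching y values: none (0 points).
Total affine count: 17.
Full point count |E(F_23)| = 17 + 1 = 18.
Hasse bound: |18 − (23+1)| = |-6| = 6 ≤ 2√23 ≈ 9.5917 ✓.


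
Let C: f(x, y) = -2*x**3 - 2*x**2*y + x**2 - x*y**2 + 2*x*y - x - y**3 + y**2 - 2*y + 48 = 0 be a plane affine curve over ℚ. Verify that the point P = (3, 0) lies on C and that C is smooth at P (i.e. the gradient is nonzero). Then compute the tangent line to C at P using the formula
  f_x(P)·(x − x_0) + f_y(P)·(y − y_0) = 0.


Tangent line at P: -49*x - 14*y + 147 = 0.

Step 1: f(3, 0) = 0, so P lies on C.
Step 2: partial derivatives
  f_x(x, y) = -6*x**2 - 4*x*y + 2*x - y**2 + 2*y - 1, f_y(x, y) = -2*x**2 - 2*x*y + 2*x - 3*y**2 + 2*y - 2.
  f_x(P) = -49, f_y(P) = -14 (gradient nonzero, so P is smooth).
Step 3: tangent line at P: -49·(x − 3) + -14·(y − 0) = 0.
Expanding: -49*x - 14*y + 147 = 0.


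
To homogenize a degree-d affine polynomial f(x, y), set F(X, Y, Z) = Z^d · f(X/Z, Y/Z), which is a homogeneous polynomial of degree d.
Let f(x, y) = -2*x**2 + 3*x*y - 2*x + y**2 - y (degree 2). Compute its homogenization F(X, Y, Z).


F(X, Y, Z) = -2*X**2 + 3*X*Y - 2*X*Z + Y**2 - Y*Z

deg(f) = 2.
Substitute x = X/Z, y = Y/Z into f, then multiply by Z^2.
  monomial -2·x^2·y^0 ↦ -2·X^2·Y^0·Z^0.
  monomial 3·x^1·y^1 ↦ 3·X^1·Y^1·Z^0.
  monomial -2·x^1·y^0 ↦ -2·X^1·Y^0·Z^1.
  monomial 1·x^0·y^2 ↦ 1·X^0·Y^2·Z^0.
  monomial -1·x^0·y^1 ↦ -1·X^0·Y^1·Z^1.
Collecting: F(X, Y, Z) = -2*X**2 + 3*X*Y - 2*X*Z + Y**2 - Y*Z.


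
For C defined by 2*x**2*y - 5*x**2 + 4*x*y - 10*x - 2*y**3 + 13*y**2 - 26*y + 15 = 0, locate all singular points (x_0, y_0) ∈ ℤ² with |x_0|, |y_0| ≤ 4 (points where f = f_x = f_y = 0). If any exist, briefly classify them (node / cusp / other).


Singular points: {(-1, 2)}; classification: node.

Compute partial derivatives:
  f_x = 4*x*y - 10*x + 4*y - 10.
  f_y = 2*x**2 + 4*x - 6*y**2 + 26*y - 26.
Scan x_0 ∈ {−4, ..., 4}. For each x_0, f_y(x_0, y) is a polynomial in y; find its integer roots y ∈ {−4, ..., 4}, then test f_x and f at those candidates.
  x = -4: f_y(-4, y) = -6*y**2 + 26*y - 10; no integer root y with |y| ≤ 4.
  x = -3: f_y(-3, y) = -6*y**2 + 26*y - 20; vanishes at y ∈ {1}. (-3, 1): f_x = 12 ≠ 0.
  x = -2: f_y(-2, y) = -6*y**2 + 26*y - 26; no integer root y with |y| ≤ 4.
  x = -1: f_y(-1, y) = -6*y**2 + 26*y - 28; vanishes at y ∈ {2}. (-1, 2): f_x = 0, f = 0 — SINGULAR.
  x = 0: f_y(0, y) = -6*y**2 + 26*y - 26; no integer root y with |y| ≤ 4.
  x = 1: f_y(1, y) = -6*y**2 + 26*y - 20; vanishes at y ∈ {1}. (1, 1): f_x = -12 ≠ 0.
  x = 2: f_y(2, y) = -6*y**2 + 26*y - 10; no integer root y with |y| ≤ 4.
  x = 3: f_y(3, y) = -6*y**2 + 26*y + 4; no integer root y with |y| ≤ 4.
  x = 4: f_y(4, y) = -6*y**2 + 26*y + 22; no integer root y with |y| ≤ 4.
Only singular point on the grid: (-1, 2).
Classify: substitute x = -1 + u, y = 2 + v and expand: f = 2*u**2*v - u**2 - 2*v**3 + v**2.
No constant or linear terms (consistent with a singular point). Quadratic part: -u**2 + v**2. Cubic part: 2*u**2*v - 2*v**3.
The quadratic part v**2 - u**2 = (v − u)(v + u) splits into two distinct linear factors, so there are two distinct tangent lines y − 2 = ±(x − -1) — this is a node (ordinary double point).
Classification: node.
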